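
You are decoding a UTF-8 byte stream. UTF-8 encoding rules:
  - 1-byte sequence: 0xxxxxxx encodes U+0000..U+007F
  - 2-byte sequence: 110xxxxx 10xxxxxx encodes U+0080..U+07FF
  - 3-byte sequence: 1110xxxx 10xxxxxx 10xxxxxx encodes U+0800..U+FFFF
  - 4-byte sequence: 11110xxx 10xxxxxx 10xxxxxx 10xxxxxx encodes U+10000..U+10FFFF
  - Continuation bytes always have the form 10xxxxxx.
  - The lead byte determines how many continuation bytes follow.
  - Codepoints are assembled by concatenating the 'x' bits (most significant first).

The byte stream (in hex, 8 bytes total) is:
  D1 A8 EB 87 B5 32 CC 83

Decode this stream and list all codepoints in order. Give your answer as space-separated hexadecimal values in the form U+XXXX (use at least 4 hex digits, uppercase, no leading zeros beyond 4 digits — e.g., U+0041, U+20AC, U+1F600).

Byte[0]=D1: 2-byte lead, need 1 cont bytes. acc=0x11
Byte[1]=A8: continuation. acc=(acc<<6)|0x28=0x468
Completed: cp=U+0468 (starts at byte 0)
Byte[2]=EB: 3-byte lead, need 2 cont bytes. acc=0xB
Byte[3]=87: continuation. acc=(acc<<6)|0x07=0x2C7
Byte[4]=B5: continuation. acc=(acc<<6)|0x35=0xB1F5
Completed: cp=U+B1F5 (starts at byte 2)
Byte[5]=32: 1-byte ASCII. cp=U+0032
Byte[6]=CC: 2-byte lead, need 1 cont bytes. acc=0xC
Byte[7]=83: continuation. acc=(acc<<6)|0x03=0x303
Completed: cp=U+0303 (starts at byte 6)

Answer: U+0468 U+B1F5 U+0032 U+0303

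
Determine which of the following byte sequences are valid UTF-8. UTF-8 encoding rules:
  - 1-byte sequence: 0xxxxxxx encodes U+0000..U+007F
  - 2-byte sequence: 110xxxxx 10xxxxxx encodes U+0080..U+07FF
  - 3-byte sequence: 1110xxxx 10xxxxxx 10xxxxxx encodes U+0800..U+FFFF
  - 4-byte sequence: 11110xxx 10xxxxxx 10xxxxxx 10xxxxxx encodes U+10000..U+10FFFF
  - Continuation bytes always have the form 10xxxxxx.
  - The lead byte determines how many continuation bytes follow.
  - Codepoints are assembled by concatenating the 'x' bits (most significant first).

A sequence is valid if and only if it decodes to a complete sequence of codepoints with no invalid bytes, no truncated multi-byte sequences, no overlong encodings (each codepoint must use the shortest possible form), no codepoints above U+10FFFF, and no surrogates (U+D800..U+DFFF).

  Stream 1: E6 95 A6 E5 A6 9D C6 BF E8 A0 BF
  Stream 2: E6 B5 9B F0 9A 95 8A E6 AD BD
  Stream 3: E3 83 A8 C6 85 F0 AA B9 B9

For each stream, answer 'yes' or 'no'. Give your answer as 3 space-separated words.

Stream 1: decodes cleanly. VALID
Stream 2: decodes cleanly. VALID
Stream 3: decodes cleanly. VALID

Answer: yes yes yes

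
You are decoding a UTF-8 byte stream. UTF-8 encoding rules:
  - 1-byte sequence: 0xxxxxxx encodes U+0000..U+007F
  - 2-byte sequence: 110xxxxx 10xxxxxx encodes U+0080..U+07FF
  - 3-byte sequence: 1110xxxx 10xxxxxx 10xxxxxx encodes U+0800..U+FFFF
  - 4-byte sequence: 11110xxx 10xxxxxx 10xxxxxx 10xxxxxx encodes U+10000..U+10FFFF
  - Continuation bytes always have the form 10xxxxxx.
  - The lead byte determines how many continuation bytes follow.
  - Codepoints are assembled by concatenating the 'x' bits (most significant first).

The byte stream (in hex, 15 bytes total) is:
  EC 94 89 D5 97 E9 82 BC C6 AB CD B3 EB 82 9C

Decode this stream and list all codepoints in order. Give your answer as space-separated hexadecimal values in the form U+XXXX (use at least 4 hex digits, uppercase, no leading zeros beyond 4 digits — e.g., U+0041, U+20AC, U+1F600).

Byte[0]=EC: 3-byte lead, need 2 cont bytes. acc=0xC
Byte[1]=94: continuation. acc=(acc<<6)|0x14=0x314
Byte[2]=89: continuation. acc=(acc<<6)|0x09=0xC509
Completed: cp=U+C509 (starts at byte 0)
Byte[3]=D5: 2-byte lead, need 1 cont bytes. acc=0x15
Byte[4]=97: continuation. acc=(acc<<6)|0x17=0x557
Completed: cp=U+0557 (starts at byte 3)
Byte[5]=E9: 3-byte lead, need 2 cont bytes. acc=0x9
Byte[6]=82: continuation. acc=(acc<<6)|0x02=0x242
Byte[7]=BC: continuation. acc=(acc<<6)|0x3C=0x90BC
Completed: cp=U+90BC (starts at byte 5)
Byte[8]=C6: 2-byte lead, need 1 cont bytes. acc=0x6
Byte[9]=AB: continuation. acc=(acc<<6)|0x2B=0x1AB
Completed: cp=U+01AB (starts at byte 8)
Byte[10]=CD: 2-byte lead, need 1 cont bytes. acc=0xD
Byte[11]=B3: continuation. acc=(acc<<6)|0x33=0x373
Completed: cp=U+0373 (starts at byte 10)
Byte[12]=EB: 3-byte lead, need 2 cont bytes. acc=0xB
Byte[13]=82: continuation. acc=(acc<<6)|0x02=0x2C2
Byte[14]=9C: continuation. acc=(acc<<6)|0x1C=0xB09C
Completed: cp=U+B09C (starts at byte 12)

Answer: U+C509 U+0557 U+90BC U+01AB U+0373 U+B09C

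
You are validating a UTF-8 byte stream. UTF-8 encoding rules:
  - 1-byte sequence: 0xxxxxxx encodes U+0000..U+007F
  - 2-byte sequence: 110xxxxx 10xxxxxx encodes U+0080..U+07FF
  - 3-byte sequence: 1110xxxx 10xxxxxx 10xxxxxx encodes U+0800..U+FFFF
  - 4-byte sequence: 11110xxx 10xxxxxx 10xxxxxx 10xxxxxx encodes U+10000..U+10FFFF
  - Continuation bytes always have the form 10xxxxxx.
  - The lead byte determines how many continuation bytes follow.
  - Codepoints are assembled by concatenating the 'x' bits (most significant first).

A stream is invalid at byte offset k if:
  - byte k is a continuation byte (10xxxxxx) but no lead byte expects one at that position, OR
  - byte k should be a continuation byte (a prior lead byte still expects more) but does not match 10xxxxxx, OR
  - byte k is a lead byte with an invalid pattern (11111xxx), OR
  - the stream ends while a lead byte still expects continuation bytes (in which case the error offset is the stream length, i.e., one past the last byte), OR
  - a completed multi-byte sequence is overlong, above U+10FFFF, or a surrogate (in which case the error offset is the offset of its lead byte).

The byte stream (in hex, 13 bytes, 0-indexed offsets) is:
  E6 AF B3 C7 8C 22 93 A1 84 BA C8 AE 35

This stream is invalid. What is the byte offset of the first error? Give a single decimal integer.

Answer: 6

Derivation:
Byte[0]=E6: 3-byte lead, need 2 cont bytes. acc=0x6
Byte[1]=AF: continuation. acc=(acc<<6)|0x2F=0x1AF
Byte[2]=B3: continuation. acc=(acc<<6)|0x33=0x6BF3
Completed: cp=U+6BF3 (starts at byte 0)
Byte[3]=C7: 2-byte lead, need 1 cont bytes. acc=0x7
Byte[4]=8C: continuation. acc=(acc<<6)|0x0C=0x1CC
Completed: cp=U+01CC (starts at byte 3)
Byte[5]=22: 1-byte ASCII. cp=U+0022
Byte[6]=93: INVALID lead byte (not 0xxx/110x/1110/11110)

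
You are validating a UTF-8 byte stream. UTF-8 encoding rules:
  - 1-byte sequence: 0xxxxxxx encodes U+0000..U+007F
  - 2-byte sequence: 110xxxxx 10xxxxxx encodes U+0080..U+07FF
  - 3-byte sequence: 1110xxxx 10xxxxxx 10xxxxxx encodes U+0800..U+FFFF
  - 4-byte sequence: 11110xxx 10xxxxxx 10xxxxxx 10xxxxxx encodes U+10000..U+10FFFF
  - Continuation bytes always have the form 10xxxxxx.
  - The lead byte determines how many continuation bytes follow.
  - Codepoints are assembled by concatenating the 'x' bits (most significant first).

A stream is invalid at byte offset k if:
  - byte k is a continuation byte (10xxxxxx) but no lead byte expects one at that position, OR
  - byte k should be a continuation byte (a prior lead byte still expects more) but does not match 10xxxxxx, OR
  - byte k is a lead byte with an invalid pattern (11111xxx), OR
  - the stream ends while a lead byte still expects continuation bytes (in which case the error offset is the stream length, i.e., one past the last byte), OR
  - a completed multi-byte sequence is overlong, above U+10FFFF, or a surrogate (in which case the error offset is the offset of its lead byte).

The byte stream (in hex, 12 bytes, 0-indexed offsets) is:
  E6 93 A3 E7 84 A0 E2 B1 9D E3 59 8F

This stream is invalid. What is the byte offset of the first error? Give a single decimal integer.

Byte[0]=E6: 3-byte lead, need 2 cont bytes. acc=0x6
Byte[1]=93: continuation. acc=(acc<<6)|0x13=0x193
Byte[2]=A3: continuation. acc=(acc<<6)|0x23=0x64E3
Completed: cp=U+64E3 (starts at byte 0)
Byte[3]=E7: 3-byte lead, need 2 cont bytes. acc=0x7
Byte[4]=84: continuation. acc=(acc<<6)|0x04=0x1C4
Byte[5]=A0: continuation. acc=(acc<<6)|0x20=0x7120
Completed: cp=U+7120 (starts at byte 3)
Byte[6]=E2: 3-byte lead, need 2 cont bytes. acc=0x2
Byte[7]=B1: continuation. acc=(acc<<6)|0x31=0xB1
Byte[8]=9D: continuation. acc=(acc<<6)|0x1D=0x2C5D
Completed: cp=U+2C5D (starts at byte 6)
Byte[9]=E3: 3-byte lead, need 2 cont bytes. acc=0x3
Byte[10]=59: expected 10xxxxxx continuation. INVALID

Answer: 10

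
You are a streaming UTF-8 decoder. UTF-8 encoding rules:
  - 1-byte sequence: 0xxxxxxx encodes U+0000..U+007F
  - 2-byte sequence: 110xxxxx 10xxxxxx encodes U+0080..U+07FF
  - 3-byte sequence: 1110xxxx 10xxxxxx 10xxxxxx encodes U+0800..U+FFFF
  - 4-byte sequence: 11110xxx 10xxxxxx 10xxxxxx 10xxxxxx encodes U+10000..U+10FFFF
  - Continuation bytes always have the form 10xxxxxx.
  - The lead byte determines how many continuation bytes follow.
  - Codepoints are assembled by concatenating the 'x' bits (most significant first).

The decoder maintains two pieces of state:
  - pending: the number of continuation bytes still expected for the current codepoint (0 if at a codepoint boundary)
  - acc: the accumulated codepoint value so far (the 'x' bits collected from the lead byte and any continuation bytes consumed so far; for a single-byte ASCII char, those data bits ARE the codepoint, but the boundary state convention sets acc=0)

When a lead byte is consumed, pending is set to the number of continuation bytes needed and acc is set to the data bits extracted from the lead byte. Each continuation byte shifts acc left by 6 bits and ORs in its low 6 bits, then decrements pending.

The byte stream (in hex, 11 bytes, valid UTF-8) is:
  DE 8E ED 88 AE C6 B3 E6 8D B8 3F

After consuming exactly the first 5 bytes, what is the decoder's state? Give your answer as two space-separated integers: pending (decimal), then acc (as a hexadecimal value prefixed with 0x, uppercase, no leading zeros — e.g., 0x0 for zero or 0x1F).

Byte[0]=DE: 2-byte lead. pending=1, acc=0x1E
Byte[1]=8E: continuation. acc=(acc<<6)|0x0E=0x78E, pending=0
Byte[2]=ED: 3-byte lead. pending=2, acc=0xD
Byte[3]=88: continuation. acc=(acc<<6)|0x08=0x348, pending=1
Byte[4]=AE: continuation. acc=(acc<<6)|0x2E=0xD22E, pending=0

Answer: 0 0xD22E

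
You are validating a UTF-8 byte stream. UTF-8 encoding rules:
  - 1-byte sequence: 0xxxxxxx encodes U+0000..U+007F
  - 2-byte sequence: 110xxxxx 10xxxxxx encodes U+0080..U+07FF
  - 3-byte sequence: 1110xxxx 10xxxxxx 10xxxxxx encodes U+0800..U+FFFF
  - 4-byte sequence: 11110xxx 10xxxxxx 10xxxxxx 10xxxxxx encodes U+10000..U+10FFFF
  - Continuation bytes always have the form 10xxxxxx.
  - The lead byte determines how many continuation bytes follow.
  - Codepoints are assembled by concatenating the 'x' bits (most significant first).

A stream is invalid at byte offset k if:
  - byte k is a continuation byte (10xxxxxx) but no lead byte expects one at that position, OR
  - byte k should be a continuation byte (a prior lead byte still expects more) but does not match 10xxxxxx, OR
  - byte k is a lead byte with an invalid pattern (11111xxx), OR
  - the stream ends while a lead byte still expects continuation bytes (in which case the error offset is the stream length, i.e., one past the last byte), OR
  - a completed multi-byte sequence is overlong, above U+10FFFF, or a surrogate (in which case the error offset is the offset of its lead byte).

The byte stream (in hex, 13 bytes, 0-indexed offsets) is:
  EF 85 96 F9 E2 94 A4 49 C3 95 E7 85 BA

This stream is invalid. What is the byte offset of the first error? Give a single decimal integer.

Answer: 3

Derivation:
Byte[0]=EF: 3-byte lead, need 2 cont bytes. acc=0xF
Byte[1]=85: continuation. acc=(acc<<6)|0x05=0x3C5
Byte[2]=96: continuation. acc=(acc<<6)|0x16=0xF156
Completed: cp=U+F156 (starts at byte 0)
Byte[3]=F9: INVALID lead byte (not 0xxx/110x/1110/11110)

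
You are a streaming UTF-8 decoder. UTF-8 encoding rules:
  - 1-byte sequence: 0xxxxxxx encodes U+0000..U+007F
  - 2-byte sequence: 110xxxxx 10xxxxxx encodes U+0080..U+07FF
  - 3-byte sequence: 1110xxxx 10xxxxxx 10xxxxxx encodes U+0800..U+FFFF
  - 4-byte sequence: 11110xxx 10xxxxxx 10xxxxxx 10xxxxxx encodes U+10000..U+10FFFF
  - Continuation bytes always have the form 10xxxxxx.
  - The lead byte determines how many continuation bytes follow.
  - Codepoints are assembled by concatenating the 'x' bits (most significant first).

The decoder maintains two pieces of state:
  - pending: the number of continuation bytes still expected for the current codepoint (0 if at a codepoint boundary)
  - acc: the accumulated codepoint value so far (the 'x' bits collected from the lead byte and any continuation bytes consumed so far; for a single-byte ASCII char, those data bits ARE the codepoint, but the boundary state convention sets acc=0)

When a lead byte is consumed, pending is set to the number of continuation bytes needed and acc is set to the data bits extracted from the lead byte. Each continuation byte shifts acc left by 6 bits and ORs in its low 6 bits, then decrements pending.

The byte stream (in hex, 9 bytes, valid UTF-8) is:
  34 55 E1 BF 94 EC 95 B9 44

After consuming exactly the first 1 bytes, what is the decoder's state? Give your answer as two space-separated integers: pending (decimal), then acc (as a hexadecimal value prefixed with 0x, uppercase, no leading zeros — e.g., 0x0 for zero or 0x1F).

Answer: 0 0x0

Derivation:
Byte[0]=34: 1-byte. pending=0, acc=0x0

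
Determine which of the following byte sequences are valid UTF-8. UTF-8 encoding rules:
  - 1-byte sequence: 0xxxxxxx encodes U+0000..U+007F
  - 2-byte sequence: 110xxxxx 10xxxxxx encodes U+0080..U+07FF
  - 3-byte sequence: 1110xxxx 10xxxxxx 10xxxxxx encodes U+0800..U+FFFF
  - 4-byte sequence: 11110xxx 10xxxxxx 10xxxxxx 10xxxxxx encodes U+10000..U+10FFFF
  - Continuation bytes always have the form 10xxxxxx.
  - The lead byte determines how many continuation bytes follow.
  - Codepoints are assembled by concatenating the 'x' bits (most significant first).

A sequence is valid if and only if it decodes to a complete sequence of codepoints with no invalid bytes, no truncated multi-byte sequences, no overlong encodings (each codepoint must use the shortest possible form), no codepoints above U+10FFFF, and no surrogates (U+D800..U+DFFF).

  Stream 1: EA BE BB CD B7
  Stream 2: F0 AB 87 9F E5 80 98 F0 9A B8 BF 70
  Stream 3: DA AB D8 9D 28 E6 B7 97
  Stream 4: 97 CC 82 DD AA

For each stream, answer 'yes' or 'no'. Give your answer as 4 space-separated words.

Answer: yes yes yes no

Derivation:
Stream 1: decodes cleanly. VALID
Stream 2: decodes cleanly. VALID
Stream 3: decodes cleanly. VALID
Stream 4: error at byte offset 0. INVALID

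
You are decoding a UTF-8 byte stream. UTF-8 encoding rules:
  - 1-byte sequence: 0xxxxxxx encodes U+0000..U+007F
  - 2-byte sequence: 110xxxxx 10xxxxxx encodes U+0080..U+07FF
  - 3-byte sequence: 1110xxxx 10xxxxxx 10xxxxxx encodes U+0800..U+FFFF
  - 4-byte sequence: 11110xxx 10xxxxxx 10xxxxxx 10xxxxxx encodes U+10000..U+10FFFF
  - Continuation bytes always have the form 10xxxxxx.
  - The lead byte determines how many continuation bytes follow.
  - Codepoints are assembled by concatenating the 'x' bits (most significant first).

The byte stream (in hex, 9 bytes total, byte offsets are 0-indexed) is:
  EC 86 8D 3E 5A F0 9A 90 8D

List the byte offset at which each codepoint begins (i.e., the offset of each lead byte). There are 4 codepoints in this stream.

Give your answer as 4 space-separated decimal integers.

Answer: 0 3 4 5

Derivation:
Byte[0]=EC: 3-byte lead, need 2 cont bytes. acc=0xC
Byte[1]=86: continuation. acc=(acc<<6)|0x06=0x306
Byte[2]=8D: continuation. acc=(acc<<6)|0x0D=0xC18D
Completed: cp=U+C18D (starts at byte 0)
Byte[3]=3E: 1-byte ASCII. cp=U+003E
Byte[4]=5A: 1-byte ASCII. cp=U+005A
Byte[5]=F0: 4-byte lead, need 3 cont bytes. acc=0x0
Byte[6]=9A: continuation. acc=(acc<<6)|0x1A=0x1A
Byte[7]=90: continuation. acc=(acc<<6)|0x10=0x690
Byte[8]=8D: continuation. acc=(acc<<6)|0x0D=0x1A40D
Completed: cp=U+1A40D (starts at byte 5)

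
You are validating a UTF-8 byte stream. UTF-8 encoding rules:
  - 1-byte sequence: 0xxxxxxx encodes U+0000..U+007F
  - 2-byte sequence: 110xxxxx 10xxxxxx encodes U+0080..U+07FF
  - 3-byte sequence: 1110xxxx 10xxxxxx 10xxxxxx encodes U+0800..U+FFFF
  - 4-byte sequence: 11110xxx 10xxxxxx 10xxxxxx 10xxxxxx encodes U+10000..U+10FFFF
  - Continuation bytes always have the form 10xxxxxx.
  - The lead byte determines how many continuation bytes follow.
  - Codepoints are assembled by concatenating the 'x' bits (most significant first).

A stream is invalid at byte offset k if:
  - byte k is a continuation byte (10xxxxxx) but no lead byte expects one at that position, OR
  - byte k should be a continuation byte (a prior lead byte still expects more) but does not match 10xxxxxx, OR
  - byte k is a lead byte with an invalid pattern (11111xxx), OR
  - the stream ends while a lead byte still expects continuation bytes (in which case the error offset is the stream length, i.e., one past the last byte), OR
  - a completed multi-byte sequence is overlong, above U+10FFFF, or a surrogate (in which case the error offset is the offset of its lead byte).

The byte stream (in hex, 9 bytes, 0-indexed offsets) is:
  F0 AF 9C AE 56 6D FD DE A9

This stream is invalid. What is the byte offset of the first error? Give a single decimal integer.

Answer: 6

Derivation:
Byte[0]=F0: 4-byte lead, need 3 cont bytes. acc=0x0
Byte[1]=AF: continuation. acc=(acc<<6)|0x2F=0x2F
Byte[2]=9C: continuation. acc=(acc<<6)|0x1C=0xBDC
Byte[3]=AE: continuation. acc=(acc<<6)|0x2E=0x2F72E
Completed: cp=U+2F72E (starts at byte 0)
Byte[4]=56: 1-byte ASCII. cp=U+0056
Byte[5]=6D: 1-byte ASCII. cp=U+006D
Byte[6]=FD: INVALID lead byte (not 0xxx/110x/1110/11110)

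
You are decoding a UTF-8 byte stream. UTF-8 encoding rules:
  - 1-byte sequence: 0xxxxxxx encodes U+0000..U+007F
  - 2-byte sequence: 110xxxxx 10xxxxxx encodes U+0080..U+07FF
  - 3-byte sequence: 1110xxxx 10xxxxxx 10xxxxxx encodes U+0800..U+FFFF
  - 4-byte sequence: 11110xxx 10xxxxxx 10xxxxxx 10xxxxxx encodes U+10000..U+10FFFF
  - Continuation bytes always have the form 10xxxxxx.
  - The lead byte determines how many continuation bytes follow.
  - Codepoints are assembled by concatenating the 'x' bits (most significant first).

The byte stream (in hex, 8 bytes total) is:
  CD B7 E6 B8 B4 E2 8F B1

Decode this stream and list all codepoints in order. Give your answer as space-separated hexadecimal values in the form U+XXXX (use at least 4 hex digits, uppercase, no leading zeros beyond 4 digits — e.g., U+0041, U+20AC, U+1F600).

Byte[0]=CD: 2-byte lead, need 1 cont bytes. acc=0xD
Byte[1]=B7: continuation. acc=(acc<<6)|0x37=0x377
Completed: cp=U+0377 (starts at byte 0)
Byte[2]=E6: 3-byte lead, need 2 cont bytes. acc=0x6
Byte[3]=B8: continuation. acc=(acc<<6)|0x38=0x1B8
Byte[4]=B4: continuation. acc=(acc<<6)|0x34=0x6E34
Completed: cp=U+6E34 (starts at byte 2)
Byte[5]=E2: 3-byte lead, need 2 cont bytes. acc=0x2
Byte[6]=8F: continuation. acc=(acc<<6)|0x0F=0x8F
Byte[7]=B1: continuation. acc=(acc<<6)|0x31=0x23F1
Completed: cp=U+23F1 (starts at byte 5)

Answer: U+0377 U+6E34 U+23F1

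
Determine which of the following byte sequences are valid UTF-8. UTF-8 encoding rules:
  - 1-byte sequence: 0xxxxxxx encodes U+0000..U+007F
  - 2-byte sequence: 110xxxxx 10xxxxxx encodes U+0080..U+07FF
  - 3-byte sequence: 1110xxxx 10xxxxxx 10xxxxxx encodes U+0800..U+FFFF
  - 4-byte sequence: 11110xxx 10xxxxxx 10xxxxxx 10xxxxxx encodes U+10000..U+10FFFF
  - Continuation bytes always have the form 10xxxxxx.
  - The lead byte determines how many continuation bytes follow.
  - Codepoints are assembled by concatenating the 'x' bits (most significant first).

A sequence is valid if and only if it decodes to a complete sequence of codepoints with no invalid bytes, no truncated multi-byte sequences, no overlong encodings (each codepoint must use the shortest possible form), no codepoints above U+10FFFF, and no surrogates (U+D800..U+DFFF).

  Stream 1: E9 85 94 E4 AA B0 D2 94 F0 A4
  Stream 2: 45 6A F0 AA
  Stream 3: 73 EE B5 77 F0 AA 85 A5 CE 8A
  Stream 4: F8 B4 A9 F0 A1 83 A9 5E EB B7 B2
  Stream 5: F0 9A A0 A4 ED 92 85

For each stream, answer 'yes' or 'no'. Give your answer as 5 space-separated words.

Answer: no no no no yes

Derivation:
Stream 1: error at byte offset 10. INVALID
Stream 2: error at byte offset 4. INVALID
Stream 3: error at byte offset 3. INVALID
Stream 4: error at byte offset 0. INVALID
Stream 5: decodes cleanly. VALID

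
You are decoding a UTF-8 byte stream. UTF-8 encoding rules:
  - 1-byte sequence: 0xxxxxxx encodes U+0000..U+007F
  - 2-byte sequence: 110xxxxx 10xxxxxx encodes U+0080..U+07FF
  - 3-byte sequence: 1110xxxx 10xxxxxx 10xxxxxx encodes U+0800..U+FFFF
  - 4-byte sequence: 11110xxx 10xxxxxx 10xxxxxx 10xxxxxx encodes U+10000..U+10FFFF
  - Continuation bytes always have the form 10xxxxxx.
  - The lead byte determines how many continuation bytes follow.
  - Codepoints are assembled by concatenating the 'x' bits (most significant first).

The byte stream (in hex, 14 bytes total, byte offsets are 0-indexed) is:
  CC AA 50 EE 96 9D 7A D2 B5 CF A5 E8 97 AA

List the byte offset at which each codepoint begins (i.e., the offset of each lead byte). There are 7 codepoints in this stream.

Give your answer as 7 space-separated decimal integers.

Answer: 0 2 3 6 7 9 11

Derivation:
Byte[0]=CC: 2-byte lead, need 1 cont bytes. acc=0xC
Byte[1]=AA: continuation. acc=(acc<<6)|0x2A=0x32A
Completed: cp=U+032A (starts at byte 0)
Byte[2]=50: 1-byte ASCII. cp=U+0050
Byte[3]=EE: 3-byte lead, need 2 cont bytes. acc=0xE
Byte[4]=96: continuation. acc=(acc<<6)|0x16=0x396
Byte[5]=9D: continuation. acc=(acc<<6)|0x1D=0xE59D
Completed: cp=U+E59D (starts at byte 3)
Byte[6]=7A: 1-byte ASCII. cp=U+007A
Byte[7]=D2: 2-byte lead, need 1 cont bytes. acc=0x12
Byte[8]=B5: continuation. acc=(acc<<6)|0x35=0x4B5
Completed: cp=U+04B5 (starts at byte 7)
Byte[9]=CF: 2-byte lead, need 1 cont bytes. acc=0xF
Byte[10]=A5: continuation. acc=(acc<<6)|0x25=0x3E5
Completed: cp=U+03E5 (starts at byte 9)
Byte[11]=E8: 3-byte lead, need 2 cont bytes. acc=0x8
Byte[12]=97: continuation. acc=(acc<<6)|0x17=0x217
Byte[13]=AA: continuation. acc=(acc<<6)|0x2A=0x85EA
Completed: cp=U+85EA (starts at byte 11)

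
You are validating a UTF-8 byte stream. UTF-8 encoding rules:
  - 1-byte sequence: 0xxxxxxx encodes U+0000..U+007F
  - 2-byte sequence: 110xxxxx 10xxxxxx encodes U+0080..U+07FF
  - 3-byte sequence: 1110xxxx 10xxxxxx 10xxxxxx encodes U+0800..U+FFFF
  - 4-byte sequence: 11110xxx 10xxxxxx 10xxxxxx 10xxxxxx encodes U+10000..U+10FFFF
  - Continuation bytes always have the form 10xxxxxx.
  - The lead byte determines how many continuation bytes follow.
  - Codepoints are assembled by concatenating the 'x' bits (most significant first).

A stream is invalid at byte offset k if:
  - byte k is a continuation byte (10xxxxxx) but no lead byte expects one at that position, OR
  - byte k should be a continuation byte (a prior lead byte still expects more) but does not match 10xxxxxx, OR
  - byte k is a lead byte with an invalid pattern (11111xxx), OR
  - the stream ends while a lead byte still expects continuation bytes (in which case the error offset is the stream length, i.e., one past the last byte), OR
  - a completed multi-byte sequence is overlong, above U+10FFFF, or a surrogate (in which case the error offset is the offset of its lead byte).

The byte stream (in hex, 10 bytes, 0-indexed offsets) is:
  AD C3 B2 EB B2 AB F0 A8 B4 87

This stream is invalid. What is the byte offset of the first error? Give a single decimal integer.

Byte[0]=AD: INVALID lead byte (not 0xxx/110x/1110/11110)

Answer: 0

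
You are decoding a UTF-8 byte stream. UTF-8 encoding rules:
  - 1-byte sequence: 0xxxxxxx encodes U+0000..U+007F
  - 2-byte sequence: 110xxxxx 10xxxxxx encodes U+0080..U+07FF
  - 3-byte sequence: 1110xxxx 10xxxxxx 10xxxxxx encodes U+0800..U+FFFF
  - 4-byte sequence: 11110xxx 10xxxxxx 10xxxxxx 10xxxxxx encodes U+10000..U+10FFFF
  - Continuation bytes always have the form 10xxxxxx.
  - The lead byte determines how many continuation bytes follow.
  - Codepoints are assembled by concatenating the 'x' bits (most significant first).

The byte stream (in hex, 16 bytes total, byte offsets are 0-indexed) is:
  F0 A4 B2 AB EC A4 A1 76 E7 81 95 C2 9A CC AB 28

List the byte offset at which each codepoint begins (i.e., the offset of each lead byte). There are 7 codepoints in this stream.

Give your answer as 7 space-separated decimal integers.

Answer: 0 4 7 8 11 13 15

Derivation:
Byte[0]=F0: 4-byte lead, need 3 cont bytes. acc=0x0
Byte[1]=A4: continuation. acc=(acc<<6)|0x24=0x24
Byte[2]=B2: continuation. acc=(acc<<6)|0x32=0x932
Byte[3]=AB: continuation. acc=(acc<<6)|0x2B=0x24CAB
Completed: cp=U+24CAB (starts at byte 0)
Byte[4]=EC: 3-byte lead, need 2 cont bytes. acc=0xC
Byte[5]=A4: continuation. acc=(acc<<6)|0x24=0x324
Byte[6]=A1: continuation. acc=(acc<<6)|0x21=0xC921
Completed: cp=U+C921 (starts at byte 4)
Byte[7]=76: 1-byte ASCII. cp=U+0076
Byte[8]=E7: 3-byte lead, need 2 cont bytes. acc=0x7
Byte[9]=81: continuation. acc=(acc<<6)|0x01=0x1C1
Byte[10]=95: continuation. acc=(acc<<6)|0x15=0x7055
Completed: cp=U+7055 (starts at byte 8)
Byte[11]=C2: 2-byte lead, need 1 cont bytes. acc=0x2
Byte[12]=9A: continuation. acc=(acc<<6)|0x1A=0x9A
Completed: cp=U+009A (starts at byte 11)
Byte[13]=CC: 2-byte lead, need 1 cont bytes. acc=0xC
Byte[14]=AB: continuation. acc=(acc<<6)|0x2B=0x32B
Completed: cp=U+032B (starts at byte 13)
Byte[15]=28: 1-byte ASCII. cp=U+0028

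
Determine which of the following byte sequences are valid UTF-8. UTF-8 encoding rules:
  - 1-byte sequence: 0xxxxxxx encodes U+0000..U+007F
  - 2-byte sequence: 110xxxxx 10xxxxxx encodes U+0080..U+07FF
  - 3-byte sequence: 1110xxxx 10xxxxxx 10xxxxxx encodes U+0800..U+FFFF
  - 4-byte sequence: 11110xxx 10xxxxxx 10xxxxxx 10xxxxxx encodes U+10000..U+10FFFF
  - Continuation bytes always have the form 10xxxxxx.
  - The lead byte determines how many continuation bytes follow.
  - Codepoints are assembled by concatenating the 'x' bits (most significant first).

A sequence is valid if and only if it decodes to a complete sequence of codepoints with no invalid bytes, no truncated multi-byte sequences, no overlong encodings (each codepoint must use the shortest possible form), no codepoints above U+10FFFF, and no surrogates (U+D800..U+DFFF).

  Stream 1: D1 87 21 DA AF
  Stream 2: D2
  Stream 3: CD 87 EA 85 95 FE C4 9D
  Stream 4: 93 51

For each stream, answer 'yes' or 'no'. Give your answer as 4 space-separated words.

Answer: yes no no no

Derivation:
Stream 1: decodes cleanly. VALID
Stream 2: error at byte offset 1. INVALID
Stream 3: error at byte offset 5. INVALID
Stream 4: error at byte offset 0. INVALID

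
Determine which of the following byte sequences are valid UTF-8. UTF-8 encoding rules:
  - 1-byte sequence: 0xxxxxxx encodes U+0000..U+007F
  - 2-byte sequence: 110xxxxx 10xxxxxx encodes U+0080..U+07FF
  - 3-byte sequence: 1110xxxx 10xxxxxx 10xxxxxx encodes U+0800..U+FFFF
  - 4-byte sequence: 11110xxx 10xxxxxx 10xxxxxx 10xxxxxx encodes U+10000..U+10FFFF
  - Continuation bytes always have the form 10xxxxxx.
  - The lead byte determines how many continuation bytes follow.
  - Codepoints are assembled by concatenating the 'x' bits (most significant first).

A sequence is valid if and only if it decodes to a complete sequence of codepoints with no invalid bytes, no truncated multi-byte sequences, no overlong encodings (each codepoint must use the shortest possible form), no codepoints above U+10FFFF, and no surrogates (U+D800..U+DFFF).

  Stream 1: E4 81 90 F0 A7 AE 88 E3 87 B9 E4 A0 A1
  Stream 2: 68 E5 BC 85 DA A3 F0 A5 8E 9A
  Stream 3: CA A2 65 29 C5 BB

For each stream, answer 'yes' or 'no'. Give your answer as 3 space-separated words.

Stream 1: decodes cleanly. VALID
Stream 2: decodes cleanly. VALID
Stream 3: decodes cleanly. VALID

Answer: yes yes yes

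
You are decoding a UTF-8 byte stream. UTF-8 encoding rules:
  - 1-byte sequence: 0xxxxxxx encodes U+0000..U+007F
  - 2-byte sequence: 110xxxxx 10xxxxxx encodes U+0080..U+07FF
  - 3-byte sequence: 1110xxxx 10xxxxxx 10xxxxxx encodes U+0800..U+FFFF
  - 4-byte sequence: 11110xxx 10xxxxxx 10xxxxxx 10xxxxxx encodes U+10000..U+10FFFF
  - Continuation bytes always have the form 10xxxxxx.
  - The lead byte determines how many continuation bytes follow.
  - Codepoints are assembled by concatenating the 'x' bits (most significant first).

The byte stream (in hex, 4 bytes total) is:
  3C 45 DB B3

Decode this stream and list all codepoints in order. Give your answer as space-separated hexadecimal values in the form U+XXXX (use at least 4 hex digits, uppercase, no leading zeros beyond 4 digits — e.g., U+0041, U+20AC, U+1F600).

Answer: U+003C U+0045 U+06F3

Derivation:
Byte[0]=3C: 1-byte ASCII. cp=U+003C
Byte[1]=45: 1-byte ASCII. cp=U+0045
Byte[2]=DB: 2-byte lead, need 1 cont bytes. acc=0x1B
Byte[3]=B3: continuation. acc=(acc<<6)|0x33=0x6F3
Completed: cp=U+06F3 (starts at byte 2)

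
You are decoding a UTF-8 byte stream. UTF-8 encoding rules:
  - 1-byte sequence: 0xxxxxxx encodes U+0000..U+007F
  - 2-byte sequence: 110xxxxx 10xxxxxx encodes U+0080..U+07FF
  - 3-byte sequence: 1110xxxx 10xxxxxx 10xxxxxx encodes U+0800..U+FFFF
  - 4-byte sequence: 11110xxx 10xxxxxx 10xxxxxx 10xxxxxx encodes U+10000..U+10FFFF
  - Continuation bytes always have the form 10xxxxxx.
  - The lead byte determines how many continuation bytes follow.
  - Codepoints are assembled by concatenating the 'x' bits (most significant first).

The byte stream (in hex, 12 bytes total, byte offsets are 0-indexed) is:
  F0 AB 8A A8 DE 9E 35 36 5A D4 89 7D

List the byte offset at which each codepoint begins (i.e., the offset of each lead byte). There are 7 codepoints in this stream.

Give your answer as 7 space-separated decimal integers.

Byte[0]=F0: 4-byte lead, need 3 cont bytes. acc=0x0
Byte[1]=AB: continuation. acc=(acc<<6)|0x2B=0x2B
Byte[2]=8A: continuation. acc=(acc<<6)|0x0A=0xACA
Byte[3]=A8: continuation. acc=(acc<<6)|0x28=0x2B2A8
Completed: cp=U+2B2A8 (starts at byte 0)
Byte[4]=DE: 2-byte lead, need 1 cont bytes. acc=0x1E
Byte[5]=9E: continuation. acc=(acc<<6)|0x1E=0x79E
Completed: cp=U+079E (starts at byte 4)
Byte[6]=35: 1-byte ASCII. cp=U+0035
Byte[7]=36: 1-byte ASCII. cp=U+0036
Byte[8]=5A: 1-byte ASCII. cp=U+005A
Byte[9]=D4: 2-byte lead, need 1 cont bytes. acc=0x14
Byte[10]=89: continuation. acc=(acc<<6)|0x09=0x509
Completed: cp=U+0509 (starts at byte 9)
Byte[11]=7D: 1-byte ASCII. cp=U+007D

Answer: 0 4 6 7 8 9 11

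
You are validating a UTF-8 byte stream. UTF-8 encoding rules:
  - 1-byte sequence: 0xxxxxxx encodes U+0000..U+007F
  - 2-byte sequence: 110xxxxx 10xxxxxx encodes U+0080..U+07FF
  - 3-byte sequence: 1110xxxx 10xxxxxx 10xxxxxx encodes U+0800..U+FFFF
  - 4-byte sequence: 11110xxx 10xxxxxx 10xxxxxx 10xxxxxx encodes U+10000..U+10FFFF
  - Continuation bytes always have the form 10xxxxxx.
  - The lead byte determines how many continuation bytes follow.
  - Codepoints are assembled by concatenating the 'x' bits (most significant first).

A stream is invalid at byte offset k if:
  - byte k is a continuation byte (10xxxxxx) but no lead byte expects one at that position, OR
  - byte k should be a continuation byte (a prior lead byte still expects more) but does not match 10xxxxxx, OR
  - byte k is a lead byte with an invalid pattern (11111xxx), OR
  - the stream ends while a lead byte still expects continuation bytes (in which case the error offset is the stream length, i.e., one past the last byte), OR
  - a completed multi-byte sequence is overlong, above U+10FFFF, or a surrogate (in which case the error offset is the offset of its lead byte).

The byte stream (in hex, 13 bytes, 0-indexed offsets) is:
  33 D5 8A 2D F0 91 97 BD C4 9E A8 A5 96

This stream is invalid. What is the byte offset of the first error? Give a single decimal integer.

Byte[0]=33: 1-byte ASCII. cp=U+0033
Byte[1]=D5: 2-byte lead, need 1 cont bytes. acc=0x15
Byte[2]=8A: continuation. acc=(acc<<6)|0x0A=0x54A
Completed: cp=U+054A (starts at byte 1)
Byte[3]=2D: 1-byte ASCII. cp=U+002D
Byte[4]=F0: 4-byte lead, need 3 cont bytes. acc=0x0
Byte[5]=91: continuation. acc=(acc<<6)|0x11=0x11
Byte[6]=97: continuation. acc=(acc<<6)|0x17=0x457
Byte[7]=BD: continuation. acc=(acc<<6)|0x3D=0x115FD
Completed: cp=U+115FD (starts at byte 4)
Byte[8]=C4: 2-byte lead, need 1 cont bytes. acc=0x4
Byte[9]=9E: continuation. acc=(acc<<6)|0x1E=0x11E
Completed: cp=U+011E (starts at byte 8)
Byte[10]=A8: INVALID lead byte (not 0xxx/110x/1110/11110)

Answer: 10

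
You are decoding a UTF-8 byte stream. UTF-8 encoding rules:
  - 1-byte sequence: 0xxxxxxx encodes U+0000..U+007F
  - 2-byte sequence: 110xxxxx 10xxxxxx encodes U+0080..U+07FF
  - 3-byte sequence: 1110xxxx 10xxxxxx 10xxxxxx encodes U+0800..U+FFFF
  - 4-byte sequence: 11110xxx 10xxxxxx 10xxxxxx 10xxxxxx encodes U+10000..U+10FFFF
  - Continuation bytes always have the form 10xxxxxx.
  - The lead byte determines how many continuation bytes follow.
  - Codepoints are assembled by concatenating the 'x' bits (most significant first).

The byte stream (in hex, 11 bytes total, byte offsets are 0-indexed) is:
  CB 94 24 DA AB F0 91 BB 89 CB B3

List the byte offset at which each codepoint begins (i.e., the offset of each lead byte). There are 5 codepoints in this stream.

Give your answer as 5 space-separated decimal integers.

Answer: 0 2 3 5 9

Derivation:
Byte[0]=CB: 2-byte lead, need 1 cont bytes. acc=0xB
Byte[1]=94: continuation. acc=(acc<<6)|0x14=0x2D4
Completed: cp=U+02D4 (starts at byte 0)
Byte[2]=24: 1-byte ASCII. cp=U+0024
Byte[3]=DA: 2-byte lead, need 1 cont bytes. acc=0x1A
Byte[4]=AB: continuation. acc=(acc<<6)|0x2B=0x6AB
Completed: cp=U+06AB (starts at byte 3)
Byte[5]=F0: 4-byte lead, need 3 cont bytes. acc=0x0
Byte[6]=91: continuation. acc=(acc<<6)|0x11=0x11
Byte[7]=BB: continuation. acc=(acc<<6)|0x3B=0x47B
Byte[8]=89: continuation. acc=(acc<<6)|0x09=0x11EC9
Completed: cp=U+11EC9 (starts at byte 5)
Byte[9]=CB: 2-byte lead, need 1 cont bytes. acc=0xB
Byte[10]=B3: continuation. acc=(acc<<6)|0x33=0x2F3
Completed: cp=U+02F3 (starts at byte 9)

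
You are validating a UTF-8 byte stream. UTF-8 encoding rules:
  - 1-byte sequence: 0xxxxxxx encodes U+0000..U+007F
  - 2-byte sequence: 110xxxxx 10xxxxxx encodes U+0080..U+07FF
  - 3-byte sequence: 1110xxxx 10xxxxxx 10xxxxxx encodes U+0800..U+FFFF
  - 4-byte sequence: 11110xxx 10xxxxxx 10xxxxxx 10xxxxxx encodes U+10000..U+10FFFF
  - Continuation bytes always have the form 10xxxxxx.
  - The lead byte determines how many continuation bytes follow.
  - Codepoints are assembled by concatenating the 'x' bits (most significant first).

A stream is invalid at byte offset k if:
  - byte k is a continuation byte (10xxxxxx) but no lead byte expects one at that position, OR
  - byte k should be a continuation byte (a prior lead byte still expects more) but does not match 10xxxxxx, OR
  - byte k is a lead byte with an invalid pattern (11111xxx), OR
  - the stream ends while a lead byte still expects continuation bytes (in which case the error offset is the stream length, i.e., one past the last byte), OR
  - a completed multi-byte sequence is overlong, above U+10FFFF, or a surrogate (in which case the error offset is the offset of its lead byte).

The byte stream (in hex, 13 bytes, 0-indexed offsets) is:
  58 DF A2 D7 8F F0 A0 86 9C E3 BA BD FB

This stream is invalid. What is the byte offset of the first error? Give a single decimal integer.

Byte[0]=58: 1-byte ASCII. cp=U+0058
Byte[1]=DF: 2-byte lead, need 1 cont bytes. acc=0x1F
Byte[2]=A2: continuation. acc=(acc<<6)|0x22=0x7E2
Completed: cp=U+07E2 (starts at byte 1)
Byte[3]=D7: 2-byte lead, need 1 cont bytes. acc=0x17
Byte[4]=8F: continuation. acc=(acc<<6)|0x0F=0x5CF
Completed: cp=U+05CF (starts at byte 3)
Byte[5]=F0: 4-byte lead, need 3 cont bytes. acc=0x0
Byte[6]=A0: continuation. acc=(acc<<6)|0x20=0x20
Byte[7]=86: continuation. acc=(acc<<6)|0x06=0x806
Byte[8]=9C: continuation. acc=(acc<<6)|0x1C=0x2019C
Completed: cp=U+2019C (starts at byte 5)
Byte[9]=E3: 3-byte lead, need 2 cont bytes. acc=0x3
Byte[10]=BA: continuation. acc=(acc<<6)|0x3A=0xFA
Byte[11]=BD: continuation. acc=(acc<<6)|0x3D=0x3EBD
Completed: cp=U+3EBD (starts at byte 9)
Byte[12]=FB: INVALID lead byte (not 0xxx/110x/1110/11110)

Answer: 12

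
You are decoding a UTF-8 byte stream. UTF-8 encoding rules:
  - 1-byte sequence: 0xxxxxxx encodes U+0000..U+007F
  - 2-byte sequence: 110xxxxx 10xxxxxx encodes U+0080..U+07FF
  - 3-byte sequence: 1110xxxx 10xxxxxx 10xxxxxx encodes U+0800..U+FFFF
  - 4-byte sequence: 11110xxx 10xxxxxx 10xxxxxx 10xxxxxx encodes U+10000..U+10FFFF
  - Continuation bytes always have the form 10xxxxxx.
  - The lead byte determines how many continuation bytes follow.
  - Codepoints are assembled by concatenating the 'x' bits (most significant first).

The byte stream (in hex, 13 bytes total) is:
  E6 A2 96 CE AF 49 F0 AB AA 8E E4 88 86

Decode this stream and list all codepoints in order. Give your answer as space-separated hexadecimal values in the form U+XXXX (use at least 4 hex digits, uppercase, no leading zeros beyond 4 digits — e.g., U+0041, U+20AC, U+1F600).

Byte[0]=E6: 3-byte lead, need 2 cont bytes. acc=0x6
Byte[1]=A2: continuation. acc=(acc<<6)|0x22=0x1A2
Byte[2]=96: continuation. acc=(acc<<6)|0x16=0x6896
Completed: cp=U+6896 (starts at byte 0)
Byte[3]=CE: 2-byte lead, need 1 cont bytes. acc=0xE
Byte[4]=AF: continuation. acc=(acc<<6)|0x2F=0x3AF
Completed: cp=U+03AF (starts at byte 3)
Byte[5]=49: 1-byte ASCII. cp=U+0049
Byte[6]=F0: 4-byte lead, need 3 cont bytes. acc=0x0
Byte[7]=AB: continuation. acc=(acc<<6)|0x2B=0x2B
Byte[8]=AA: continuation. acc=(acc<<6)|0x2A=0xAEA
Byte[9]=8E: continuation. acc=(acc<<6)|0x0E=0x2BA8E
Completed: cp=U+2BA8E (starts at byte 6)
Byte[10]=E4: 3-byte lead, need 2 cont bytes. acc=0x4
Byte[11]=88: continuation. acc=(acc<<6)|0x08=0x108
Byte[12]=86: continuation. acc=(acc<<6)|0x06=0x4206
Completed: cp=U+4206 (starts at byte 10)

Answer: U+6896 U+03AF U+0049 U+2BA8E U+4206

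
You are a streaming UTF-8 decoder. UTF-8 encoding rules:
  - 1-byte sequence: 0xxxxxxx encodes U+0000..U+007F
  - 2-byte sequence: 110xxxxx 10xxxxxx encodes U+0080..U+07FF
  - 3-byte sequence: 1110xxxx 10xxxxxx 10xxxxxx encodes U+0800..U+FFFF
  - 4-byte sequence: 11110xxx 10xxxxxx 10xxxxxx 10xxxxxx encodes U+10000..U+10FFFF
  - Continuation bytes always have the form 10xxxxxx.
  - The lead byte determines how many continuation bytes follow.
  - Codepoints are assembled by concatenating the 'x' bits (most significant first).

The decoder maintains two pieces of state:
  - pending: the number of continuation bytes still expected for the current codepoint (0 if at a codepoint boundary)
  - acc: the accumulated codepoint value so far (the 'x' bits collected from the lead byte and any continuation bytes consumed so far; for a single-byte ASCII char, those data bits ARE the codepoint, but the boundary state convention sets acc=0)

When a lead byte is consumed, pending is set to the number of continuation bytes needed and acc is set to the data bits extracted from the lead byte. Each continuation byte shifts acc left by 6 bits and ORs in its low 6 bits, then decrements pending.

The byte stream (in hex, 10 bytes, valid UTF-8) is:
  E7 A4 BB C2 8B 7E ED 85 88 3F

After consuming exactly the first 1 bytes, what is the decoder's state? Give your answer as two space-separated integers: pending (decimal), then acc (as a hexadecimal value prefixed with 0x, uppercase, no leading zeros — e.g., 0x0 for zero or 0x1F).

Answer: 2 0x7

Derivation:
Byte[0]=E7: 3-byte lead. pending=2, acc=0x7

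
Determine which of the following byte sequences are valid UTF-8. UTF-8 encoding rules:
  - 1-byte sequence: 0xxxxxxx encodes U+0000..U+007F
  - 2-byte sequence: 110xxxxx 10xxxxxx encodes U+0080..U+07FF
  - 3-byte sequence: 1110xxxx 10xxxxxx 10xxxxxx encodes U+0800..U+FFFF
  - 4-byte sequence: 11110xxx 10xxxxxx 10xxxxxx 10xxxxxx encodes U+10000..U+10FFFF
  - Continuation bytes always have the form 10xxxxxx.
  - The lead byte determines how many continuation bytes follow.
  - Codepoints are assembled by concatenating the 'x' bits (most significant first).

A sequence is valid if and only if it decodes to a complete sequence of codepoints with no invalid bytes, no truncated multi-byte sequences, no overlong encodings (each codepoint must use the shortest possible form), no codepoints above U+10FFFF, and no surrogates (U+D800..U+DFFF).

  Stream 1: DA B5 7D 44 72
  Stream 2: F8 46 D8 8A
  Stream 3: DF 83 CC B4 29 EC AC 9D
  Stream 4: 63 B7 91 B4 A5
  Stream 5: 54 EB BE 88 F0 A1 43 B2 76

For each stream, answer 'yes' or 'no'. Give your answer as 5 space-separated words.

Answer: yes no yes no no

Derivation:
Stream 1: decodes cleanly. VALID
Stream 2: error at byte offset 0. INVALID
Stream 3: decodes cleanly. VALID
Stream 4: error at byte offset 1. INVALID
Stream 5: error at byte offset 6. INVALID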